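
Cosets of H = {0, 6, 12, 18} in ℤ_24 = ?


H = {0, 6, 12, 18}, |H| = 4
Number of cosets = |G|/|H| = 24/4 = 6
0 + H = {0, 6, 12, 18}
1 + H = {1, 7, 13, 19}
2 + H = {2, 8, 14, 20}
3 + H = {3, 9, 15, 21}
4 + H = {4, 10, 16, 22}
5 + H = {5, 11, 17, 23}

Cosets: 0+H={0,6,12,18}; 1+H={1,7,13,19}; 2+H={2,8,14,20}; 3+H={3,9,15,21}; 4+H={4,10,16,22}; 5+H={5,11,17,23}


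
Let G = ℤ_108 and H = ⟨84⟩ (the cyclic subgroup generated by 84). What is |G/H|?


|⟨84⟩| = n / gcd(84, 108) = 108 / 12 = 9
H is normal (ℤ_108 is abelian).
|G/H| = |G| / |H| = 108 / 9 = 12

|G/H| = 12


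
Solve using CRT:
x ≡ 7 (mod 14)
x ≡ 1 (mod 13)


m₁ = 14, m₂ = 13, gcd = 1, so CRT applies. M = m₁·m₂ = 182
Let M₁ = M/m₁ = 13, M₂ = M/m₂ = 14
Find y₁ ≡ M₁⁻¹ (mod m₁): 13⁻¹ ≡ 13 (mod 14)
Find y₂ ≡ M₂⁻¹ (mod m₂): 14⁻¹ ≡ 1 (mod 13)
x = a₁·M₁·y₁ + a₂·M₂·y₂ = 7·13·13 + 1·14·1 = 1197
Reduce mod 182: x ≡ 105
Check: 105 mod 14 = 7 ✓, 105 mod 13 = 1 ✓

x ≡ 105 (mod 182)


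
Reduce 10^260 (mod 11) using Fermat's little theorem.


Fermat's little theorem: if p is prime and gcd(a,p)=1, then a^(p-1) ≡ 1 (mod p)
p = 11 is prime, gcd(10,11) = 1
Reduce exponent: 260 mod 10 = 0
So 10^260 ≡ 10^0 (mod 11)
10^0 = 1

10^260 ≡ 1 (mod 11)


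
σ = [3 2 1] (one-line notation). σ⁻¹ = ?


To find σ⁻¹, swap domain and range:
σ(1) = 3 → σ⁻¹(3) = 1
σ(2) = 2 → σ⁻¹(2) = 2
σ(3) = 1 → σ⁻¹(1) = 3

σ⁻¹ = [3 2 1]


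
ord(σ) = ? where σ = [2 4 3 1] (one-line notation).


Cycle decomposition: (1 2 4)
Cycle lengths: 3
Order = lcm(3) = 3

ord(σ) = 3


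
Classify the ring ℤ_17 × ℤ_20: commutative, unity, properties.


Direct product ring; commutative with unity (1,1); but (1,0)·(0,1) = (0,0) gives zero divisors, so not an integral domain
Commutative: Yes
Integral domain: No
Has unity: Yes

ℤ_17 × ℤ_20: Commutative=Yes, Unity=Yes


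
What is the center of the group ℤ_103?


Z(G) = {g ∈ G | gx = xg for all x ∈ G}
ℤ_103 is abelian, so Z(G) = G

Z(ℤ_103) = ℤ_103


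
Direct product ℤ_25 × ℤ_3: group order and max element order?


|ℤ_25 × ℤ_3| = 25 × 3 = 75
Max element order = lcm(25,3) = 75
Cyclic? Yes (gcd=1)

|ℤ_25×ℤ_3| = 75, max element order = 75


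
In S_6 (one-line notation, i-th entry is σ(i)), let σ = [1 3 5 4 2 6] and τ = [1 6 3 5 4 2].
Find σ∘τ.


σ∘τ: apply τ first, then σ
1 →τ 1 →σ 1
2 →τ 6 →σ 6
3 →τ 3 →σ 5
4 →τ 5 →σ 2
5 →τ 4 →σ 4
6 →τ 2 →σ 3

σ∘τ = [1 6 5 2 4 3]


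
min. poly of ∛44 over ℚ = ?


∛44 satisfies x³ - 44 = 0, irreducible over ℚ (no rational root; 44 is not a perfect cube)

Minimal polynomial: x³ - 44


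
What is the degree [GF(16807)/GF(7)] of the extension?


GF(16807) = GF(7^5), so the extension degree is 5

[GF(16807)/GF(7)] = 5


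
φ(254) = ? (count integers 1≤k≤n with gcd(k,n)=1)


Factor n: 254 = 2 × 127
φ(n) = n · ∏(1 - 1/p) over distinct primes p | n
φ(254) = 254 · (1 - 1/2) · (1 - 1/127) = 126

φ(254) = 126


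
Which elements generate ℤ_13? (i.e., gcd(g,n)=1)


g generates ℤ_n iff gcd(g,n) = 1
Checking each g ∈ {1,...,12}:
gcd(1,13) = 1
gcd(2,13) = 1
gcd(3,13) = 1
gcd(4,13) = 1
gcd(5,13) = 1
gcd(6,13) = 1
gcd(7,13) = 1
gcd(8,13) = 1
gcd(9,13) = 1
gcd(10,13) = 1
gcd(11,13) = 1
gcd(12,13) = 1
Generators: {1, 2, 3, 4, 5, 6, 7, 8, 9, 10, 11, 12}
Number of generators = φ(13) = 12

Generators of ℤ_13 = {1, 2, 3, 4, 5, 6, 7, 8, 9, 10, 11, 12}


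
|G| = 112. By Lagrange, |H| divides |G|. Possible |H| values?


Lagrange's theorem: |H| divides |G|
|G| = 112
Divisors of 112: 1, 2, 4, 7, 8, 14, 16, 28, 56, 112

Possible subgroup orders: {1, 2, 4, 7, 8, 14, 16, 28, 56, 112}


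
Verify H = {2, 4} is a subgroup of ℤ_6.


Subgroup test for H = {2, 4} in (ℤ_6, +):
(1) 0 ∈ H? No
(2) Closure: for all a,b ∈ H, (a+b) mod 6 ∈ H? No  [counterexample: 2 + 4 = 0 ∉ H]
(3) Inverses: for all a ∈ H, -a mod 6 ∈ H? Yes

No, H is not a subgroup of ℤ_6


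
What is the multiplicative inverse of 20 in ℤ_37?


Use the extended Euclidean algorithm to write 1 = 20·s + 37·t; then s mod 37 is the inverse.
Euclidean algorithm:
  20 = 0·37 + 20
  37 = 1·20 + 17
  20 = 1·17 + 3
  17 = 5·3 + 2
  3 = 1·2 + 1
  2 = 2·1 + 0
gcd(20,37) = 1
Back-substitution gives: 20·(13) + 37·(-7) = 1
So 20⁻¹ ≡ 13 ≡ 13 (mod 37)
Check: 20 × 13 = 260 ≡ 1 (mod 37) ✓

20⁻¹ ≡ 13 (mod 37)


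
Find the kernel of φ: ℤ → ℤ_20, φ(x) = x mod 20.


Kernel = preimage of identity
ker(φ) = {x ∈ ℤ : x ≡ 0 (mod 20)} = 20ℤ = {0, ±20, ±40, ...}

ker(φ) = 20ℤ


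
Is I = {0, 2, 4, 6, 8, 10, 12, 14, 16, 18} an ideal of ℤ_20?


Check ideal conditions for I = {0, 2, 4, 6, 8, 10, 12, 14, 16, 18} in ℤ_20:
(1) I is an additive subgroup? Yes
(2) For r ∈ ℤ_20 and a ∈ I: r·a ∈ I? Yes

Yes, I is an ideal of ℤ_20


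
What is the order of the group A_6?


|A_n| = n!/2 (even permutations)
|A_6| = 6!/2 = 720/2 = 360

|A_6| = 360


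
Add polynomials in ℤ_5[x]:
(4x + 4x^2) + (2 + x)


Add coefficients mod 5:
x^0: 0 + 2 = 2 (mod 5)
x^1: 4 + 1 = 0 (mod 5)
x^2: 4 + 0 = 4 (mod 5)
Result: 2 + 4x^2

f + g = 2 + 4x^2


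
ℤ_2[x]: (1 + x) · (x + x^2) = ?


Expand and collect like terms; reduce coefficients mod 2:
x^0: 1·0 = 0 ≡ 0 (mod 2)
x^1: 1·1 + 1·0 = 1 ≡ 1 (mod 2)
x^2: 1·1 + 1·1 = 2 ≡ 0 (mod 2)
x^3: 1·1 = 1 ≡ 1 (mod 2)
Result: x + x^3

f · g = x + x^3


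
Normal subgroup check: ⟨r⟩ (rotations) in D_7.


H = ⟨r⟩ (rotations) in D_7
The rotation subgroup ⟨r⟩ has index 2 in D_7, so it is normal

Yes, normal subgroup


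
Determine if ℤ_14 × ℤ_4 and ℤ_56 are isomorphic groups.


Comparing ℤ_14 × ℤ_4 and ℤ_56:
gcd(14,4) = 2 ≠ 1. Max element order in ℤ_14×ℤ_4 is lcm(14,4) = 28 < 56, so it has no element of order 56

No, ℤ_14 × ℤ_4 ≇ ℤ_56


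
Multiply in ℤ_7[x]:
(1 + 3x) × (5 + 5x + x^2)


Expand and collect like terms; reduce coefficients mod 7:
x^0: 1·5 = 5 ≡ 5 (mod 7)
x^1: 1·5 + 3·5 = 20 ≡ 6 (mod 7)
x^2: 1·1 + 3·5 = 16 ≡ 2 (mod 7)
x^3: 3·1 = 3 ≡ 3 (mod 7)
Result: 5 + 6x + 2x^2 + 3x^3

f · g = 5 + 6x + 2x^2 + 3x^3


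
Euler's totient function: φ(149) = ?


Factor n: 149 = 149
φ(n) = n · ∏(1 - 1/p) over distinct primes p | n
φ(149) = 149 · (1 - 1/149) = 148

φ(149) = 148


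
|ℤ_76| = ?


ℤ_n has n elements.

|ℤ_76| = 76


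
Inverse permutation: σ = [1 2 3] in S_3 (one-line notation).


To find σ⁻¹, swap domain and range:
σ(1) = 1 → σ⁻¹(1) = 1
σ(2) = 2 → σ⁻¹(2) = 2
σ(3) = 3 → σ⁻¹(3) = 3

σ⁻¹ = [1 2 3]


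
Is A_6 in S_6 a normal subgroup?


H = A_6 in S_6
A_6 has index 2 in S_6, and every subgroup of index 2 is normal

Yes, normal subgroup


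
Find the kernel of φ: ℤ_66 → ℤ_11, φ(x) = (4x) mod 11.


Kernel = preimage of identity
ker(φ) = {x ∈ ℤ_66 : 4x ≡ 0 (mod 11)}. Since 11 | 66, φ is well-defined. The kernel is the cyclic subgroup ⟨11⟩ of ℤ_66 (order 6), i.e. {0, 11, 22, 33, 44, 55}

ker(φ) = {0, 11, 22, 33, 44, 55}


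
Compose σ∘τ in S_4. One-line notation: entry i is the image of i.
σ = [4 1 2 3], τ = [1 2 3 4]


σ∘τ: apply τ first, then σ
1 →τ 1 →σ 4
2 →τ 2 →σ 1
3 →τ 3 →σ 2
4 →τ 4 →σ 3

σ∘τ = [4 1 2 3]


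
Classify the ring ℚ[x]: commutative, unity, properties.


Polynomial ring over ℚ (an integral domain) is a commutative integral domain with unity 1
Commutative: Yes
Integral domain: Yes
Has unity: Yes

ℚ[x]: Commutative=Yes, Unity=Yes


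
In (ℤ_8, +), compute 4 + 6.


Operation: addition mod 8
4 + 6 = (a + b) mod 8 with a = 4, b = 6

4 + 6 = 2


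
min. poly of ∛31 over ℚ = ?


∛31 satisfies x³ - 31 = 0, irreducible over ℚ (no rational root; 31 is not a perfect cube)

Minimal polynomial: x³ - 31


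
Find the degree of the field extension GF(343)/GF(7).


GF(343) = GF(7^3), so the extension degree is 3

[GF(343)/GF(7)] = 3


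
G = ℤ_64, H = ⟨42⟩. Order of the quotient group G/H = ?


|⟨42⟩| = n / gcd(42, 64) = 64 / 2 = 32
H is normal (ℤ_64 is abelian).
|G/H| = |G| / |H| = 64 / 32 = 2

|G/H| = 2


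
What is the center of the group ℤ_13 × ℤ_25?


Z(G) = {g ∈ G | gx = xg for all x ∈ G}
Direct product of abelian groups is abelian, so Z(G) = G

Z(ℤ_13 × ℤ_25) = ℤ_13 × ℤ_25


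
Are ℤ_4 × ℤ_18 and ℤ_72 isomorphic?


Comparing ℤ_4 × ℤ_18 and ℤ_72:
gcd(4,18) = 2 ≠ 1. Max element order in ℤ_4×ℤ_18 is lcm(4,18) = 36 < 72, so it has no element of order 72

No, ℤ_4 × ℤ_18 ≇ ℤ_72


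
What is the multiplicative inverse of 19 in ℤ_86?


Use the extended Euclidean algorithm to write 1 = 19·s + 86·t; then s mod 86 is the inverse.
Euclidean algorithm:
  19 = 0·86 + 19
  86 = 4·19 + 10
  19 = 1·10 + 9
  10 = 1·9 + 1
  9 = 9·1 + 0
gcd(19,86) = 1
Back-substitution gives: 19·(-9) + 86·(2) = 1
So 19⁻¹ ≡ -9 ≡ 77 (mod 86)
Check: 19 × 77 = 1463 ≡ 1 (mod 86) ✓

19⁻¹ ≡ 77 (mod 86)


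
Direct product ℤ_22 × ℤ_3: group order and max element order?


|ℤ_22 × ℤ_3| = 22 × 3 = 66
Max element order = lcm(22,3) = 66
Cyclic? Yes (gcd=1)

|ℤ_22×ℤ_3| = 66, max element order = 66


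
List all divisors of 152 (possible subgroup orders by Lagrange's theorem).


Lagrange's theorem: |H| divides |G|
|G| = 152
Divisors of 152: 1, 2, 4, 8, 19, 38, 76, 152

Possible subgroup orders: {1, 2, 4, 8, 19, 38, 76, 152}


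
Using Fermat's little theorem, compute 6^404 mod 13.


Fermat's little theorem: if p is prime and gcd(a,p)=1, then a^(p-1) ≡ 1 (mod p)
p = 13 is prime, gcd(6,13) = 1
Reduce exponent: 404 mod 12 = 8
So 6^404 ≡ 6^8 (mod 13)
6^8 mod 13 = 3

6^404 ≡ 3 (mod 13)


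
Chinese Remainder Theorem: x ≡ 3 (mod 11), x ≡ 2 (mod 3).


m₁ = 11, m₂ = 3, gcd = 1, so CRT applies. M = m₁·m₂ = 33
Let M₁ = M/m₁ = 3, M₂ = M/m₂ = 11
Find y₁ ≡ M₁⁻¹ (mod m₁): 3⁻¹ ≡ 4 (mod 11)
Find y₂ ≡ M₂⁻¹ (mod m₂): 11⁻¹ ≡ 2 (mod 3)
x = a₁·M₁·y₁ + a₂·M₂·y₂ = 3·3·4 + 2·11·2 = 80
Reduce mod 33: x ≡ 14
Check: 14 mod 11 = 3 ✓, 14 mod 3 = 2 ✓

x ≡ 14 (mod 33)


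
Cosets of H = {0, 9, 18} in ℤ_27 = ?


H = {0, 9, 18}, |H| = 3
Number of cosets = |G|/|H| = 27/3 = 9
0 + H = {0, 9, 18}
1 + H = {1, 10, 19}
2 + H = {2, 11, 20}
3 + H = {3, 12, 21}
4 + H = {4, 13, 22}
5 + H = {5, 14, 23}
6 + H = {6, 15, 24}
7 + H = {7, 16, 25}
8 + H = {8, 17, 26}

Cosets: 0+H={0,9,18}; 1+H={1,10,19}; 2+H={2,11,20}; 3+H={3,12,21}; 4+H={4,13,22}; 5+H={5,14,23}; 6+H={6,15,24}; 7+H={7,16,25}; 8+H={8,17,26}


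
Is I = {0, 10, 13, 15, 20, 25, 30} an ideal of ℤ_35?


Check ideal conditions for I = {0, 10, 13, 15, 20, 25, 30} in ℤ_35:
(1) I is an additive subgroup? No
(2) For r ∈ ℤ_35 and a ∈ I: r·a ∈ I? No  [counterexample: r=2, a=13, r·a mod 35 = 26 ∉ I]

No, I is not an ideal of ℤ_35


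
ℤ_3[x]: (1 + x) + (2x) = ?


Add coefficients mod 3:
x^0: 1 + 0 = 1 (mod 3)
x^1: 1 + 2 = 0 (mod 3)
Result: 1

f + g = 1


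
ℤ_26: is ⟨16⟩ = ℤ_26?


g generates ℤ_n iff gcd(g, n) = 1
gcd(16, 26) = 2
Since gcd = 2 ≠ 1, ⟨16⟩ has order 13 < 26, so 16 is not a generator.

No, 16 does not generate ℤ_26


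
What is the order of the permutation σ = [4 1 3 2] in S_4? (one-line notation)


Cycle decomposition: (1 4 2)
Cycle lengths: 3
Order = lcm(3) = 3

ord(σ) = 3


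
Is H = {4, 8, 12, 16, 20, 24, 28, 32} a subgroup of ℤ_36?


Subgroup test for H = {4, 8, 12, 16, 20, 24, 28, 32} in (ℤ_36, +):
(1) 0 ∈ H? No
(2) Closure: for all a,b ∈ H, (a+b) mod 36 ∈ H? No  [counterexample: 4 + 32 = 0 ∉ H]
(3) Inverses: for all a ∈ H, -a mod 36 ∈ H? Yes

No, H is not a subgroup of ℤ_36


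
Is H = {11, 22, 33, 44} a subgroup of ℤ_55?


Subgroup test for H = {11, 22, 33, 44} in (ℤ_55, +):
(1) 0 ∈ H? No
(2) Closure: for all a,b ∈ H, (a+b) mod 55 ∈ H? No  [counterexample: 11 + 44 = 0 ∉ H]
(3) Inverses: for all a ∈ H, -a mod 55 ∈ H? Yes

No, H is not a subgroup of ℤ_55


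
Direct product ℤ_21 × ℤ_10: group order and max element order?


|ℤ_21 × ℤ_10| = 21 × 10 = 210
Max element order = lcm(21,10) = 210
Cyclic? Yes (gcd=1)

|ℤ_21×ℤ_10| = 210, max element order = 210


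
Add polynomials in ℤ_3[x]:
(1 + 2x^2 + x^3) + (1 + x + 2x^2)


Add coefficients mod 3:
x^0: 1 + 1 = 2 (mod 3)
x^1: 0 + 1 = 1 (mod 3)
x^2: 2 + 2 = 1 (mod 3)
x^3: 1 + 0 = 1 (mod 3)
Result: 2 + x + x^2 + x^3

f + g = 2 + x + x^2 + x^3


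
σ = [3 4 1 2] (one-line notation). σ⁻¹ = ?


To find σ⁻¹, swap domain and range:
σ(1) = 3 → σ⁻¹(3) = 1
σ(2) = 4 → σ⁻¹(4) = 2
σ(3) = 1 → σ⁻¹(1) = 3
σ(4) = 2 → σ⁻¹(2) = 4

σ⁻¹ = [3 4 1 2]


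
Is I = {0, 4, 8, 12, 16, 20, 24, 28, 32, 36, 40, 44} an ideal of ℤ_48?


Check ideal conditions for I = {0, 4, 8, 12, 16, 20, 24, 28, 32, 36, 40, 44} in ℤ_48:
(1) I is an additive subgroup? Yes
(2) For r ∈ ℤ_48 and a ∈ I: r·a ∈ I? Yes

Yes, I is an ideal of ℤ_48


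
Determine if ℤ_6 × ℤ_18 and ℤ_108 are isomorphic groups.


Comparing ℤ_6 × ℤ_18 and ℤ_108:
gcd(6,18) = 6 ≠ 1. Max element order in ℤ_6×ℤ_18 is lcm(6,18) = 18 < 108, so it has no element of order 108

No, ℤ_6 × ℤ_18 ≇ ℤ_108


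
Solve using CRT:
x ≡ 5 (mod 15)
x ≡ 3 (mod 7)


m₁ = 15, m₂ = 7, gcd = 1, so CRT applies. M = m₁·m₂ = 105
Let M₁ = M/m₁ = 7, M₂ = M/m₂ = 15
Find y₁ ≡ M₁⁻¹ (mod m₁): 7⁻¹ ≡ 13 (mod 15)
Find y₂ ≡ M₂⁻¹ (mod m₂): 15⁻¹ ≡ 1 (mod 7)
x = a₁·M₁·y₁ + a₂·M₂·y₂ = 5·7·13 + 3·15·1 = 500
Reduce mod 105: x ≡ 80
Check: 80 mod 15 = 5 ✓, 80 mod 7 = 3 ✓

x ≡ 80 (mod 105)


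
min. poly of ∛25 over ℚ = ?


∛25 satisfies x³ - 25 = 0, irreducible over ℚ (no rational root; 25 is not a perfect cube)

Minimal polynomial: x³ - 25


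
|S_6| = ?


|S_n| = n! (number of permutations of n symbols)
|S_6| = 6! = 720

|S_6| = 720


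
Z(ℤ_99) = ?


Z(G) = {g ∈ G | gx = xg for all x ∈ G}
ℤ_99 is abelian, so Z(G) = G

Z(ℤ_99) = ℤ_99


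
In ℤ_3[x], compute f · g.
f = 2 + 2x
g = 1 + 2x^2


Expand and collect like terms; reduce coefficients mod 3:
x^0: 2·1 = 2 ≡ 2 (mod 3)
x^1: 2·0 + 2·1 = 2 ≡ 2 (mod 3)
x^2: 2·2 + 2·0 = 4 ≡ 1 (mod 3)
x^3: 2·2 = 4 ≡ 1 (mod 3)
Result: 2 + 2x + x^2 + x^3

f · g = 2 + 2x + x^2 + x^3


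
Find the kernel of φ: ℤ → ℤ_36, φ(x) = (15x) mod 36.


Kernel = preimage of identity
ker(φ) = {x ∈ ℤ : 15x ≡ 0 (mod 36)}. gcd(15,36) = 3, so 15x ≡ 0 (mod 36) ⟺ x ≡ 0 (mod 36/3 = 12). Hence ker(φ) = 12ℤ

ker(φ) = 12ℤ


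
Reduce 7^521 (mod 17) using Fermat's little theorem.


Fermat's little theorem: if p is prime and gcd(a,p)=1, then a^(p-1) ≡ 1 (mod p)
p = 17 is prime, gcd(7,17) = 1
Reduce exponent: 521 mod 16 = 9
So 7^521 ≡ 7^9 (mod 17)
7^9 mod 17 = 10

7^521 ≡ 10 (mod 17)


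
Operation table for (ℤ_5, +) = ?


Elements: {0, 1, 2, 3, 4}
Operation: addition mod 5
Entry (a, b) = (a + b) mod 5

Cayley table:
  | 0 | 1 | 2 | 3 | 4
0 | 0 | 1 | 2 | 3 | 4
1 | 1 | 2 | 3 | 4 | 0
2 | 2 | 3 | 4 | 0 | 1
3 | 3 | 4 | 0 | 1 | 2
4 | 4 | 0 | 1 | 2 | 3


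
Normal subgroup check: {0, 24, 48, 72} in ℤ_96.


H = {0, 24, 48, 72} in ℤ_96
ℤ_96 is abelian; every subgroup of an abelian group is normal

Yes, normal subgroup


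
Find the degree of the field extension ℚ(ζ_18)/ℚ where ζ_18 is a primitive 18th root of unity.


[ℚ(ζ_n):ℚ] = deg Φ_n(x) = φ(n). Here φ(18) = 6

[ℚ(ζ_18)/ℚ where ζ_18 is a primitive 18th root of unity] = 6


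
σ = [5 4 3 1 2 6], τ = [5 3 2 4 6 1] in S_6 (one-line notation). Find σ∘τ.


σ∘τ: apply τ first, then σ
1 →τ 5 →σ 2
2 →τ 3 →σ 3
3 →τ 2 →σ 4
4 →τ 4 →σ 1
5 →τ 6 →σ 6
6 →τ 1 →σ 5

σ∘τ = [2 3 4 1 6 5]


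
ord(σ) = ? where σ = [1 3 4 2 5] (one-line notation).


Cycle decomposition: (2 3 4)
Cycle lengths: 3
Order = lcm(3) = 3

ord(σ) = 3


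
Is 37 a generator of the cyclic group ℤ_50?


g generates ℤ_n iff gcd(g, n) = 1
gcd(37, 50) = 1
Since gcd = 1, 37 is a generator.

Yes, 37 generates ℤ_50


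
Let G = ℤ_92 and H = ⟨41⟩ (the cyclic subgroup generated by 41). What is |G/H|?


|⟨41⟩| = n / gcd(41, 92) = 92 / 1 = 92
H is normal (ℤ_92 is abelian).
|G/H| = |G| / |H| = 92 / 92 = 1

|G/H| = 1


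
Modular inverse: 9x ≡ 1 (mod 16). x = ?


Use the extended Euclidean algorithm to write 1 = 9·s + 16·t; then s mod 16 is the inverse.
Euclidean algorithm:
  9 = 0·16 + 9
  16 = 1·9 + 7
  9 = 1·7 + 2
  7 = 3·2 + 1
  2 = 2·1 + 0
gcd(9,16) = 1
Back-substitution gives: 9·(-7) + 16·(4) = 1
So 9⁻¹ ≡ -7 ≡ 9 (mod 16)
Check: 9 × 9 = 81 ≡ 1 (mod 16) ✓

9⁻¹ ≡ 9 (mod 16)


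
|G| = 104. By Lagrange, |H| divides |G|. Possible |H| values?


Lagrange's theorem: |H| divides |G|
|G| = 104
Divisors of 104: 1, 2, 4, 8, 13, 26, 52, 104

Possible subgroup orders: {1, 2, 4, 8, 13, 26, 52, 104}


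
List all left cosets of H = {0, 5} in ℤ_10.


H = {0, 5}, |H| = 2
Number of cosets = |G|/|H| = 10/2 = 5
0 + H = {0, 5}
1 + H = {1, 6}
2 + H = {2, 7}
3 + H = {3, 8}
4 + H = {4, 9}

Cosets: 0+H={0,5}; 1+H={1,6}; 2+H={2,7}; 3+H={3,8}; 4+H={4,9}


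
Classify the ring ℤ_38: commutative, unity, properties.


ℤ_38 is a commutative ring with unity 1; 38 = 2×19 is composite, so 2·19 ≡ 0 gives zero divisors (not an integral domain)
Commutative: Yes
Integral domain: No
Has unity: Yes

ℤ_38: Commutative=Yes, Unity=Yes


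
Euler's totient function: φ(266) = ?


Factor n: 266 = 2 × 7 × 19
φ(n) = n · ∏(1 - 1/p) over distinct primes p | n
φ(266) = 266 · (1 - 1/2) · (1 - 1/7) · (1 - 1/19) = 108

φ(266) = 108


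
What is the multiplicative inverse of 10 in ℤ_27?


Use the extended Euclidean algorithm to write 1 = 10·s + 27·t; then s mod 27 is the inverse.
Euclidean algorithm:
  10 = 0·27 + 10
  27 = 2·10 + 7
  10 = 1·7 + 3
  7 = 2·3 + 1
  3 = 3·1 + 0
gcd(10,27) = 1
Back-substitution gives: 10·(-8) + 27·(3) = 1
So 10⁻¹ ≡ -8 ≡ 19 (mod 27)
Check: 10 × 19 = 190 ≡ 1 (mod 27) ✓

10⁻¹ ≡ 19 (mod 27)


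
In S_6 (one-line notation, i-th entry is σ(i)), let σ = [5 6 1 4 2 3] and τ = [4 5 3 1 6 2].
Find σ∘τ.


σ∘τ: apply τ first, then σ
1 →τ 4 →σ 4
2 →τ 5 →σ 2
3 →τ 3 →σ 1
4 →τ 1 →σ 5
5 →τ 6 →σ 3
6 →τ 2 →σ 6

σ∘τ = [4 2 1 5 3 6]


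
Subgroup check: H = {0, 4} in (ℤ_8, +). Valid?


Subgroup test for H = {0, 4} in (ℤ_8, +):
(1) 0 ∈ H? Yes
(2) Closure: for all a,b ∈ H, (a+b) mod 8 ∈ H? Yes
(3) Inverses: for all a ∈ H, -a mod 8 ∈ H? Yes

Yes, H is a subgroup of ℤ_8


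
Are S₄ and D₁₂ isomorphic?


Comparing S₄ and D₁₂:
S₄ has trivial center; D₁₂ has center {e, r⁶}

No, S₄ ≇ D₁₂


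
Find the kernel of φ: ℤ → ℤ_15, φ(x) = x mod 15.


Kernel = preimage of identity
ker(φ) = {x ∈ ℤ : x ≡ 0 (mod 15)} = 15ℤ = {0, ±15, ±30, ...}

ker(φ) = 15ℤ


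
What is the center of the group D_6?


Z(G) = {g ∈ G | gx = xg for all x ∈ G}
For even n, Z(D_n) = {e, r^(n/2)}: the 180° rotation r^3 commutes with every reflection and rotation

Z(D_6) = {e, r^3}


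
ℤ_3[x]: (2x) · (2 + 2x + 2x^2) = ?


Expand and collect like terms; reduce coefficients mod 3:
x^0: 0·2 = 0 ≡ 0 (mod 3)
x^1: 0·2 + 2·2 = 4 ≡ 1 (mod 3)
x^2: 0·2 + 2·2 = 4 ≡ 1 (mod 3)
x^3: 2·2 = 4 ≡ 1 (mod 3)
Result: x + x^2 + x^3

f · g = x + x^2 + x^3


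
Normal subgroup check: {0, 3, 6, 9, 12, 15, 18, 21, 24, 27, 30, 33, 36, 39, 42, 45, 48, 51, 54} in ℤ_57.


H = {0, 3, 6, 9, 12, 15, 18, 21, 24, 27, 30, 33, 36, 39, 42, 45, 48, 51, 54} in ℤ_57
ℤ_57 is abelian; every subgroup of an abelian group is normal

Yes, normal subgroup


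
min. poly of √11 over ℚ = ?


√11 satisfies x² - 11 = 0, irreducible over ℚ since 11 is squarefree

Minimal polynomial: x² - 11


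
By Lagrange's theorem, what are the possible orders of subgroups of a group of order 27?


Lagrange's theorem: |H| divides |G|
|G| = 27
Divisors of 27: 1, 3, 9, 27

Possible subgroup orders: {1, 3, 9, 27}


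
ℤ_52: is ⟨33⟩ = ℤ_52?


g generates ℤ_n iff gcd(g, n) = 1
gcd(33, 52) = 1
Since gcd = 1, 33 is a generator.

Yes, 33 generates ℤ_52


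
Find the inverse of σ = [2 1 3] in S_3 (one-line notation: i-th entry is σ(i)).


To find σ⁻¹, swap domain and range:
σ(1) = 2 → σ⁻¹(2) = 1
σ(2) = 1 → σ⁻¹(1) = 2
σ(3) = 3 → σ⁻¹(3) = 3

σ⁻¹ = [2 1 3]


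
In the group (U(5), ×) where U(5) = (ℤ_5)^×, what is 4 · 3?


Operation: multiplication mod 5
4 · 3 = (a × b) mod 5 with a = 4, b = 3

4 · 3 = 2


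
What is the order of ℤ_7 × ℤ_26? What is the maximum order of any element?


|ℤ_7 × ℤ_26| = 7 × 26 = 182
Max element order = lcm(7,26) = 182
Cyclic? Yes (gcd=1)

|ℤ_7×ℤ_26| = 182, max element order = 182


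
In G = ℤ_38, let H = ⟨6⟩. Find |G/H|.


|⟨6⟩| = n / gcd(6, 38) = 38 / 2 = 19
H is normal (ℤ_38 is abelian).
|G/H| = |G| / |H| = 38 / 19 = 2

|G/H| = 2


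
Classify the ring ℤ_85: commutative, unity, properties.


ℤ_85 is a commutative ring with unity 1; 85 = 5×17 is composite, so 5·17 ≡ 0 gives zero divisors (not an integral domain)
Commutative: Yes
Integral domain: No
Has unity: Yes

ℤ_85: Commutative=Yes, Unity=Yes


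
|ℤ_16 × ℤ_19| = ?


|A × B| = |A| · |B|
|ℤ_16 × ℤ_19| = 16 × 19 = 304

|ℤ_16 × ℤ_19| = 304


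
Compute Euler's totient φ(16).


φ(n) = count of k ∈ {1,...,n} with gcd(k,n)=1
Coprimes to 16: {1, 3, 5, 7, 9, 11, 13, 15}
Count: 8

φ(16) = 8


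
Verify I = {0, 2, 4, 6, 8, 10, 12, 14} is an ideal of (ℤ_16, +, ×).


Check ideal conditions for I = {0, 2, 4, 6, 8, 10, 12, 14} in ℤ_16:
(1) I is an additive subgroup? Yes
(2) For r ∈ ℤ_16 and a ∈ I: r·a ∈ I? Yes

Yes, I is an ideal of ℤ_16


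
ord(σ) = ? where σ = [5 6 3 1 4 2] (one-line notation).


Cycle decomposition: (1 5 4) (2 6)
Cycle lengths: 3, 2
Order = lcm(3, 2) = 6

ord(σ) = 6


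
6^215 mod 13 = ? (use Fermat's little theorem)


Fermat's little theorem: if p is prime and gcd(a,p)=1, then a^(p-1) ≡ 1 (mod p)
p = 13 is prime, gcd(6,13) = 1
Reduce exponent: 215 mod 12 = 11
So 6^215 ≡ 6^11 (mod 13)
6^11 mod 13 = 11

6^215 ≡ 11 (mod 13)


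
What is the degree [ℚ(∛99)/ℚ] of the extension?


∛99 has minimal polynomial x³ - 99 (irreducible over ℚ since 99 is not a perfect cube)

[ℚ(∛99)/ℚ] = 3


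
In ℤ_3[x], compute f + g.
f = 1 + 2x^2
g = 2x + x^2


Add coefficients mod 3:
x^0: 1 + 0 = 1 (mod 3)
x^1: 0 + 2 = 2 (mod 3)
x^2: 2 + 1 = 0 (mod 3)
Result: 1 + 2x

f + g = 1 + 2x


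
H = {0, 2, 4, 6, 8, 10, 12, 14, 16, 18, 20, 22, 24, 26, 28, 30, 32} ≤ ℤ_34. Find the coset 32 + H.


32 + H = {32 + h (mod 34) : h ∈ H}
32+0=32, 32+2=0, 32+4=2, 32+6=4, 32+8=6, 32+10=8, 32+12=10, 32+14=12, 32+16=14, 32+18=16, 32+20=18, 32+22=20, 32+24=22, 32+26=24, 32+28=26, 32+30=28, 32+32=30
32 + H = {0, 2, 4, 6, 8, 10, 12, 14, 16, 18, 20, 22, 24, 26, 28, 30, 32} = 0 + H

32 + H = {0, 2, 4, 6, 8, 10, 12, 14, 16, 18, 20, 22, 24, 26, 28, 30, 32}


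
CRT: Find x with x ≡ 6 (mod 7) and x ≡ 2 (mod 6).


m₁ = 7, m₂ = 6, gcd = 1, so CRT applies. M = m₁·m₂ = 42
Let M₁ = M/m₁ = 6, M₂ = M/m₂ = 7
Find y₁ ≡ M₁⁻¹ (mod m₁): 6⁻¹ ≡ 6 (mod 7)
Find y₂ ≡ M₂⁻¹ (mod m₂): 7⁻¹ ≡ 1 (mod 6)
x = a₁·M₁·y₁ + a₂·M₂·y₂ = 6·6·6 + 2·7·1 = 230
Reduce mod 42: x ≡ 20
Check: 20 mod 7 = 6 ✓, 20 mod 6 = 2 ✓

x ≡ 20 (mod 42)


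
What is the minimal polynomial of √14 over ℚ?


√14 satisfies x² - 14 = 0, irreducible over ℚ since 14 is squarefree

Minimal polynomial: x² - 14


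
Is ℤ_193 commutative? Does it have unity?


ℤ_193 is a commutative ring with unity 1; 193 is prime, so ℤ_193 is a field (hence an integral domain)
Commutative: Yes
Integral domain: Yes
Has unity: Yes

ℤ_193: Commutative=Yes, Unity=Yes


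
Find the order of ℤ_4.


ℤ_n has n elements.

|ℤ_4| = 4


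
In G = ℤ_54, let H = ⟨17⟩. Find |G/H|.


|⟨17⟩| = n / gcd(17, 54) = 54 / 1 = 54
H is normal (ℤ_54 is abelian).
|G/H| = |G| / |H| = 54 / 54 = 1

|G/H| = 1


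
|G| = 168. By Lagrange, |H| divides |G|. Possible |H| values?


Lagrange's theorem: |H| divides |G|
|G| = 168
Divisors of 168: 1, 2, 3, 4, 6, 7, 8, 12, 14, 21, 24, 28, 42, 56, 84, 168

Possible subgroup orders: {1, 2, 3, 4, 6, 7, 8, 12, 14, 21, 24, 28, 42, 56, 84, 168}


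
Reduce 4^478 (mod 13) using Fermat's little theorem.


Fermat's little theorem: if p is prime and gcd(a,p)=1, then a^(p-1) ≡ 1 (mod p)
p = 13 is prime, gcd(4,13) = 1
Reduce exponent: 478 mod 12 = 10
So 4^478 ≡ 4^10 (mod 13)
4^10 mod 13 = 9

4^478 ≡ 9 (mod 13)


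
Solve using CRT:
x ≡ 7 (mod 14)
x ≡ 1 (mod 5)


m₁ = 14, m₂ = 5, gcd = 1, so CRT applies. M = m₁·m₂ = 70
Let M₁ = M/m₁ = 5, M₂ = M/m₂ = 14
Find y₁ ≡ M₁⁻¹ (mod m₁): 5⁻¹ ≡ 3 (mod 14)
Find y₂ ≡ M₂⁻¹ (mod m₂): 14⁻¹ ≡ 4 (mod 5)
x = a₁·M₁·y₁ + a₂·M₂·y₂ = 7·5·3 + 1·14·4 = 161
Reduce mod 70: x ≡ 21
Check: 21 mod 14 = 7 ✓, 21 mod 5 = 1 ✓

x ≡ 21 (mod 70)


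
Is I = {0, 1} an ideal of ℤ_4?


Check ideal conditions for I = {0, 1} in ℤ_4:
(1) I is an additive subgroup? No
(2) For r ∈ ℤ_4 and a ∈ I: r·a ∈ I? No  [counterexample: r=2, a=1, r·a mod 4 = 2 ∉ I]

No, I is not an ideal of ℤ_4


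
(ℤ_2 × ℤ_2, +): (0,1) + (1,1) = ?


Operation: componentwise addition mod (2, 2)
(0,1) + (1,1) = ((a₁+b₁) mod 2, (a₂+b₂) mod 2) with a = (0,1), b = (1,1)

(0,1) + (1,1) = (1,0)


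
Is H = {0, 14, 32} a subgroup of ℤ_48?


Subgroup test for H = {0, 14, 32} in (ℤ_48, +):
(1) 0 ∈ H? Yes
(2) Closure: for all a,b ∈ H, (a+b) mod 48 ∈ H? No  [counterexample: 14 + 14 = 28 ∉ H]
(3) Inverses: for all a ∈ H, -a mod 48 ∈ H? No

No, H is not a subgroup of ℤ_48


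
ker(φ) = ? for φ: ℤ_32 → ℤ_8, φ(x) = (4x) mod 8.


Kernel = preimage of identity
ker(φ) = {x ∈ ℤ_32 : 4x ≡ 0 (mod 8)}. Since 8 | 32, φ is well-defined. The kernel is the cyclic subgroup ⟨2⟩ of ℤ_32 (order 16), i.e. {0, 2, 4, 6, 8, 10, 12, 14, 16, 18, 20, 22, 24, 26, 28, 30}

ker(φ) = {0, 2, 4, 6, 8, 10, 12, 14, 16, 18, 20, 22, 24, 26, 28, 30}


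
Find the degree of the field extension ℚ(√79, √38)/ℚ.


[ℚ(√79,√38):ℚ] = [ℚ(√79,√38):ℚ(√79)]·[ℚ(√79):ℚ] = 2·2 = 4

[ℚ(√79, √38)/ℚ] = 4


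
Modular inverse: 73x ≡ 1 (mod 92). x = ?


Use the extended Euclidean algorithm to write 1 = 73·s + 92·t; then s mod 92 is the inverse.
Euclidean algorithm:
  73 = 0·92 + 73
  92 = 1·73 + 19
  73 = 3·19 + 16
  19 = 1·16 + 3
  16 = 5·3 + 1
  3 = 3·1 + 0
gcd(73,92) = 1
Back-substitution gives: 73·(29) + 92·(-23) = 1
So 73⁻¹ ≡ 29 ≡ 29 (mod 92)
Check: 73 × 29 = 2117 ≡ 1 (mod 92) ✓

73⁻¹ ≡ 29 (mod 92)


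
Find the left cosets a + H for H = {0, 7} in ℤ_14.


H = {0, 7}, |H| = 2
Number of cosets = |G|/|H| = 14/2 = 7
0 + H = {0, 7}
1 + H = {1, 8}
2 + H = {2, 9}
3 + H = {3, 10}
4 + H = {4, 11}
5 + H = {5, 12}
6 + H = {6, 13}

Cosets: 0+H={0,7}; 1+H={1,8}; 2+H={2,9}; 3+H={3,10}; 4+H={4,11}; 5+H={5,12}; 6+H={6,13}


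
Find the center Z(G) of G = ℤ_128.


Z(G) = {g ∈ G | gx = xg for all x ∈ G}
ℤ_128 is abelian, so Z(G) = G

Z(ℤ_128) = ℤ_128


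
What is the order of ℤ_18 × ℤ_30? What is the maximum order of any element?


|ℤ_18 × ℤ_30| = 18 × 30 = 540
Max element order = lcm(18,30) = 90
Cyclic? No (gcd=6)

|ℤ_18×ℤ_30| = 540, max element order = 90


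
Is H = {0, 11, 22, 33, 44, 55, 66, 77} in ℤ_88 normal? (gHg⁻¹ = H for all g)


H = {0, 11, 22, 33, 44, 55, 66, 77} in ℤ_88
ℤ_88 is abelian; every subgroup of an abelian group is normal

Yes, normal subgroup


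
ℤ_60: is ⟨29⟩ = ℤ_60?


g generates ℤ_n iff gcd(g, n) = 1
gcd(29, 60) = 1
Since gcd = 1, 29 is a generator.

Yes, 29 generates ℤ_60


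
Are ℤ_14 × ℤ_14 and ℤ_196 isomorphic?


Comparing ℤ_14 × ℤ_14 and ℤ_196:
gcd(14,14) = 14 ≠ 1. Max element order in ℤ_14×ℤ_14 is lcm(14,14) = 14 < 196, so it has no element of order 196

No, ℤ_14 × ℤ_14 ≇ ℤ_196


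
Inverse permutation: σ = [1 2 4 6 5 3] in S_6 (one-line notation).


To find σ⁻¹, swap domain and range:
σ(1) = 1 → σ⁻¹(1) = 1
σ(2) = 2 → σ⁻¹(2) = 2
σ(3) = 4 → σ⁻¹(4) = 3
σ(4) = 6 → σ⁻¹(6) = 4
σ(5) = 5 → σ⁻¹(5) = 5
σ(6) = 3 → σ⁻¹(3) = 6

σ⁻¹ = [1 2 6 3 5 4]


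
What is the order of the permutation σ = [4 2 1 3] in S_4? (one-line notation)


Cycle decomposition: (1 4 3)
Cycle lengths: 3
Order = lcm(3) = 3

ord(σ) = 3


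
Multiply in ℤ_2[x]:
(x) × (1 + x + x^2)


Expand and collect like terms; reduce coefficients mod 2:
x^0: 0·1 = 0 ≡ 0 (mod 2)
x^1: 0·1 + 1·1 = 1 ≡ 1 (mod 2)
x^2: 0·1 + 1·1 = 1 ≡ 1 (mod 2)
x^3: 1·1 = 1 ≡ 1 (mod 2)
Result: x + x^2 + x^3

f · g = x + x^2 + x^3


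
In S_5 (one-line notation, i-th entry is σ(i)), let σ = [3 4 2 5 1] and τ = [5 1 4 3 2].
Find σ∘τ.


σ∘τ: apply τ first, then σ
1 →τ 5 →σ 1
2 →τ 1 →σ 3
3 →τ 4 →σ 5
4 →τ 3 →σ 2
5 →τ 2 →σ 4

σ∘τ = [1 3 5 2 4]


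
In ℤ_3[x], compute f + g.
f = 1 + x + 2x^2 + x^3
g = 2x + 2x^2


Add coefficients mod 3:
x^0: 1 + 0 = 1 (mod 3)
x^1: 1 + 2 = 0 (mod 3)
x^2: 2 + 2 = 1 (mod 3)
x^3: 1 + 0 = 1 (mod 3)
Result: 1 + x^2 + x^3

f + g = 1 + x^2 + x^3


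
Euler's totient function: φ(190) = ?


Factor n: 190 = 2 × 5 × 19
φ(n) = n · ∏(1 - 1/p) over distinct primes p | n
φ(190) = 190 · (1 - 1/2) · (1 - 1/5) · (1 - 1/19) = 72

φ(190) = 72


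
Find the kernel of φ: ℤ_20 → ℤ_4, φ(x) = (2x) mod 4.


Kernel = preimage of identity
ker(φ) = {x ∈ ℤ_20 : 2x ≡ 0 (mod 4)}. Since 4 | 20, φ is well-defined. The kernel is the cyclic subgroup ⟨2⟩ of ℤ_20 (order 10), i.e. {0, 2, 4, 6, 8, 10, 12, 14, 16, 18}

ker(φ) = {0, 2, 4, 6, 8, 10, 12, 14, 16, 18}


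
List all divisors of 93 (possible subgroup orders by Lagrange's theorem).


Lagrange's theorem: |H| divides |G|
|G| = 93
Divisors of 93: 1, 3, 31, 93

Possible subgroup orders: {1, 3, 31, 93}


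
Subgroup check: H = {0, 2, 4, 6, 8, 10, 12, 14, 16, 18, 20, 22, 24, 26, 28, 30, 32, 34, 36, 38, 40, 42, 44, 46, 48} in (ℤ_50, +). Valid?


Subgroup test for H = {0, 2, 4, 6, 8, 10, 12, 14, 16, 18, 20, 22, 24, 26, 28, 30, 32, 34, 36, 38, 40, 42, 44, 46, 48} in (ℤ_50, +):
(1) 0 ∈ H? Yes
(2) Closure: for all a,b ∈ H, (a+b) mod 50 ∈ H? Yes
(3) Inverses: for all a ∈ H, -a mod 50 ∈ H? Yes

Yes, H is a subgroup of ℤ_50


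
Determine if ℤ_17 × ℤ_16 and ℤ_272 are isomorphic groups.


Comparing ℤ_17 × ℤ_16 and ℤ_272:
gcd(17,16) = 1, so ℤ_17 × ℤ_16 ≅ ℤ_272 (CRT)

Yes, ℤ_17 × ℤ_16 ≅ ℤ_272


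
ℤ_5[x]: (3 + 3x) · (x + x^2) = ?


Expand and collect like terms; reduce coefficients mod 5:
x^0: 3·0 = 0 ≡ 0 (mod 5)
x^1: 3·1 + 3·0 = 3 ≡ 3 (mod 5)
x^2: 3·1 + 3·1 = 6 ≡ 1 (mod 5)
x^3: 3·1 = 3 ≡ 3 (mod 5)
Result: 3x + x^2 + 3x^3

f · g = 3x + x^2 + 3x^3


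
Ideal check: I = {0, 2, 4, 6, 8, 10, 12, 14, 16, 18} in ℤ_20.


Check ideal conditions for I = {0, 2, 4, 6, 8, 10, 12, 14, 16, 18} in ℤ_20:
(1) I is an additive subgroup? Yes
(2) For r ∈ ℤ_20 and a ∈ I: r·a ∈ I? Yes

Yes, I is an ideal of ℤ_20


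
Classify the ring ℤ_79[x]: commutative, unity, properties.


ℤ_79 is a field (n prime), so ℤ_79[x] is a commutative integral domain with unity
Commutative: Yes
Integral domain: Yes
Has unity: Yes

ℤ_79[x]: Commutative=Yes, Unity=Yes


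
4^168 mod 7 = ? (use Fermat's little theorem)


Fermat's little theorem: if p is prime and gcd(a,p)=1, then a^(p-1) ≡ 1 (mod p)
p = 7 is prime, gcd(4,7) = 1
Reduce exponent: 168 mod 6 = 0
So 4^168 ≡ 4^0 (mod 7)
4^0 = 1

4^168 ≡ 1 (mod 7)


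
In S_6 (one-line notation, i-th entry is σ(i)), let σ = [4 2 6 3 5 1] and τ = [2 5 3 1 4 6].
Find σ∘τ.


σ∘τ: apply τ first, then σ
1 →τ 2 →σ 2
2 →τ 5 →σ 5
3 →τ 3 →σ 6
4 →τ 1 →σ 4
5 →τ 4 →σ 3
6 →τ 6 →σ 1

σ∘τ = [2 5 6 4 3 1]


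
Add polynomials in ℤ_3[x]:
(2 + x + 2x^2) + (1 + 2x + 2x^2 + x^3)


Add coefficients mod 3:
x^0: 2 + 1 = 0 (mod 3)
x^1: 1 + 2 = 0 (mod 3)
x^2: 2 + 2 = 1 (mod 3)
x^3: 0 + 1 = 1 (mod 3)
Result: x^2 + x^3

f + g = x^2 + x^3


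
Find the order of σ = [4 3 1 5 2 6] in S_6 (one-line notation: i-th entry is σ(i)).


Cycle decomposition: (1 4 5 2 3)
Cycle lengths: 5
Order = lcm(5) = 5

ord(σ) = 5


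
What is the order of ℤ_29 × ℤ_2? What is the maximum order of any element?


|ℤ_29 × ℤ_2| = 29 × 2 = 58
Max element order = lcm(29,2) = 58
Cyclic? Yes (gcd=1)

|ℤ_29×ℤ_2| = 58, max element order = 58


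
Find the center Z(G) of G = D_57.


Z(G) = {g ∈ G | gx = xg for all x ∈ G}
For odd n, Z(D_n) = {e}: no nontrivial rotation commutes with all reflections

Z(D_57) = {e}


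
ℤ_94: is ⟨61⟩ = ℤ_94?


g generates ℤ_n iff gcd(g, n) = 1
gcd(61, 94) = 1
Since gcd = 1, 61 is a generator.

Yes, 61 generates ℤ_94


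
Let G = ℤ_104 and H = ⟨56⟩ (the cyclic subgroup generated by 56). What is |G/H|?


|⟨56⟩| = n / gcd(56, 104) = 104 / 8 = 13
H is normal (ℤ_104 is abelian).
|G/H| = |G| / |H| = 104 / 13 = 8

|G/H| = 8


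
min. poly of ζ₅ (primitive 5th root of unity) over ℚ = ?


ζ₅ is a root of Φ₅(x) = x⁴ + x³ + x² + x + 1, irreducible over ℚ

Minimal polynomial: x⁴ + x³ + x² + x + 1


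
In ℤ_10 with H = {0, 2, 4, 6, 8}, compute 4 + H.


4 + H = {4 + h (mod 10) : h ∈ H}
4+0=4, 4+2=6, 4+4=8, 4+6=0, 4+8=2
4 + H = {0, 2, 4, 6, 8} = 0 + H

4 + H = {0, 2, 4, 6, 8}


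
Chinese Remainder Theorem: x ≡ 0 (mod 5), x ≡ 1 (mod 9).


m₁ = 5, m₂ = 9, gcd = 1, so CRT applies. M = m₁·m₂ = 45
Let M₁ = M/m₁ = 9, M₂ = M/m₂ = 5
Find y₁ ≡ M₁⁻¹ (mod m₁): 9⁻¹ ≡ 4 (mod 5)
Find y₂ ≡ M₂⁻¹ (mod m₂): 5⁻¹ ≡ 2 (mod 9)
x = a₁·M₁·y₁ + a₂·M₂·y₂ = 0·9·4 + 1·5·2 = 10
Reduce mod 45: x ≡ 10
Check: 10 mod 5 = 0 ✓, 10 mod 9 = 1 ✓

x ≡ 10 (mod 45)


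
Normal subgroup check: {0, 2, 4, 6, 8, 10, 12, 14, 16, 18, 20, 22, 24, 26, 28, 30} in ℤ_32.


H = {0, 2, 4, 6, 8, 10, 12, 14, 16, 18, 20, 22, 24, 26, 28, 30} in ℤ_32
ℤ_32 is abelian; every subgroup of an abelian group is normal

Yes, normal subgroup


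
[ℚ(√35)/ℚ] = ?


√35 has minimal polynomial x² - 35 (irreducible over ℚ since 35 is squarefree)

[ℚ(√35)/ℚ] = 2


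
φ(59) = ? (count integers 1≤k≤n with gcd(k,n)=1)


Factor n: 59 = 59
φ(n) = n · ∏(1 - 1/p) over distinct primes p | n
φ(59) = 59 · (1 - 1/59) = 58

φ(59) = 58


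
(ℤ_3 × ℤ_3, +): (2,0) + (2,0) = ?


Operation: componentwise addition mod (3, 3)
(2,0) + (2,0) = ((a₁+b₁) mod 3, (a₂+b₂) mod 3) with a = (2,0), b = (2,0)

(2,0) + (2,0) = (1,0)


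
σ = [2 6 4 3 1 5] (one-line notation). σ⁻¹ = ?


To find σ⁻¹, swap domain and range:
σ(1) = 2 → σ⁻¹(2) = 1
σ(2) = 6 → σ⁻¹(6) = 2
σ(3) = 4 → σ⁻¹(4) = 3
σ(4) = 3 → σ⁻¹(3) = 4
σ(5) = 1 → σ⁻¹(1) = 5
σ(6) = 5 → σ⁻¹(5) = 6

σ⁻¹ = [5 1 4 3 6 2]


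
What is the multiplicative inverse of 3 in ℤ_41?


Use the extended Euclidean algorithm to write 1 = 3·s + 41·t; then s mod 41 is the inverse.
Euclidean algorithm:
  3 = 0·41 + 3
  41 = 13·3 + 2
  3 = 1·2 + 1
  2 = 2·1 + 0
gcd(3,41) = 1
Back-substitution gives: 3·(14) + 41·(-1) = 1
So 3⁻¹ ≡ 14 ≡ 14 (mod 41)
Check: 3 × 14 = 42 ≡ 1 (mod 41) ✓

3⁻¹ ≡ 14 (mod 41)


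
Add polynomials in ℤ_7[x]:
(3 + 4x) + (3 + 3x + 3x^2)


Add coefficients mod 7:
x^0: 3 + 3 = 6 (mod 7)
x^1: 4 + 3 = 0 (mod 7)
x^2: 0 + 3 = 3 (mod 7)
Result: 6 + 3x^2

f + g = 6 + 3x^2


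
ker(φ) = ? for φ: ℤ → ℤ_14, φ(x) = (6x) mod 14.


Kernel = preimage of identity
ker(φ) = {x ∈ ℤ : 6x ≡ 0 (mod 14)}. gcd(6,14) = 2, so 6x ≡ 0 (mod 14) ⟺ x ≡ 0 (mod 14/2 = 7). Hence ker(φ) = 7ℤ

ker(φ) = 7ℤ


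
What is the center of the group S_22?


Z(G) = {g ∈ G | gx = xg for all x ∈ G}
S_n is non-abelian for n ≥ 3; Z(S_22) is trivial

Z(S_22) = {e}


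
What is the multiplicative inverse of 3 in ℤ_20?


Use the extended Euclidean algorithm to write 1 = 3·s + 20·t; then s mod 20 is the inverse.
Euclidean algorithm:
  3 = 0·20 + 3
  20 = 6·3 + 2
  3 = 1·2 + 1
  2 = 2·1 + 0
gcd(3,20) = 1
Back-substitution gives: 3·(7) + 20·(-1) = 1
So 3⁻¹ ≡ 7 ≡ 7 (mod 20)
Check: 3 × 7 = 21 ≡ 1 (mod 20) ✓

3⁻¹ ≡ 7 (mod 20)


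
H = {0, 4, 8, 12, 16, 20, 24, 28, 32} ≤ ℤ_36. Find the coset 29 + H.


29 + H = {29 + h (mod 36) : h ∈ H}
29+0=29, 29+4=33, 29+8=1, 29+12=5, 29+16=9, 29+20=13, 29+24=17, 29+28=21, 29+32=25
29 + H = {1, 5, 9, 13, 17, 21, 25, 29, 33} = 1 + H

29 + H = {1, 5, 9, 13, 17, 21, 25, 29, 33}


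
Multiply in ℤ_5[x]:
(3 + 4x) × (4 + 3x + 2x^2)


Expand and collect like terms; reduce coefficients mod 5:
x^0: 3·4 = 12 ≡ 2 (mod 5)
x^1: 3·3 + 4·4 = 25 ≡ 0 (mod 5)
x^2: 3·2 + 4·3 = 18 ≡ 3 (mod 5)
x^3: 4·2 = 8 ≡ 3 (mod 5)
Result: 2 + 3x^2 + 3x^3

f · g = 2 + 3x^2 + 3x^3


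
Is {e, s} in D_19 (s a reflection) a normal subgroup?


H = {e, s} in D_19 (s a reflection)
r·s·r⁻¹ = sr⁻² ≠ s for n ≥ 3, so {e, s} is not closed under conjugation

No, not a normal subgroup


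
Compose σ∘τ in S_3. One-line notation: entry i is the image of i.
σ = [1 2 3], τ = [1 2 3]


σ∘τ: apply τ first, then σ
1 →τ 1 →σ 1
2 →τ 2 →σ 2
3 →τ 3 →σ 3

σ∘τ = [1 2 3]


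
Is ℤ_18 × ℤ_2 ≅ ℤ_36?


Comparing ℤ_18 × ℤ_2 and ℤ_36:
gcd(18,2) = 2 ≠ 1. Max element order in ℤ_18×ℤ_2 is lcm(18,2) = 18 < 36, so it has no element of order 36

No, ℤ_18 × ℤ_2 ≇ ℤ_36


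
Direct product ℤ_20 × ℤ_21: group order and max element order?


|ℤ_20 × ℤ_21| = 20 × 21 = 420
Max element order = lcm(20,21) = 420
Cyclic? Yes (gcd=1)

|ℤ_20×ℤ_21| = 420, max element order = 420


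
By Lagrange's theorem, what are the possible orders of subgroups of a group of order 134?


Lagrange's theorem: |H| divides |G|
|G| = 134
Divisors of 134: 1, 2, 67, 134

Possible subgroup orders: {1, 2, 67, 134}


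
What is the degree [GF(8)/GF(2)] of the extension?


GF(8) = GF(2^3), so the extension degree is 3

[GF(8)/GF(2)] = 3


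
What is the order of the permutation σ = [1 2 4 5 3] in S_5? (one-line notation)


Cycle decomposition: (3 4 5)
Cycle lengths: 3
Order = lcm(3) = 3

ord(σ) = 3


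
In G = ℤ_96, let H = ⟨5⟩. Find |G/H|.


|⟨5⟩| = n / gcd(5, 96) = 96 / 1 = 96
H is normal (ℤ_96 is abelian).
|G/H| = |G| / |H| = 96 / 96 = 1

|G/H| = 1


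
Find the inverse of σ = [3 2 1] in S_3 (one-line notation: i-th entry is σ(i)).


To find σ⁻¹, swap domain and range:
σ(1) = 3 → σ⁻¹(3) = 1
σ(2) = 2 → σ⁻¹(2) = 2
σ(3) = 1 → σ⁻¹(1) = 3

σ⁻¹ = [3 2 1]
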